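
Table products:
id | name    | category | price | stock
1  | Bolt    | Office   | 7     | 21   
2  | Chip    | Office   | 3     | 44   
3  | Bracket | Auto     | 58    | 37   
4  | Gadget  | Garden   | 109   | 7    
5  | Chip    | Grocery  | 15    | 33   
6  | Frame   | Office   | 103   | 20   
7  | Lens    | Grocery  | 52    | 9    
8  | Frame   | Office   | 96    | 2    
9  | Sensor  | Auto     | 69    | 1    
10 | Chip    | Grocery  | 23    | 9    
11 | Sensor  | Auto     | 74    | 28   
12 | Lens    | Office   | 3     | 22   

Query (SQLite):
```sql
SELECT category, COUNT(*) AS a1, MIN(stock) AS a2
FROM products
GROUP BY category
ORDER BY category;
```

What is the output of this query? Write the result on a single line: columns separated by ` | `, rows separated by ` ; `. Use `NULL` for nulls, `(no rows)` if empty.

Auto | 3 | 1 ; Garden | 1 | 7 ; Grocery | 3 | 9 ; Office | 5 | 2

Group products by category.
Per group compute: COUNT(*), MIN(stock).
  Auto: ids {3, 9, 11} → COUNT(*)=3, MIN(stock)=1
  Garden: ids {4} → COUNT(*)=1, MIN(stock)=7
  Grocery: ids {5, 7, 10} → COUNT(*)=3, MIN(stock)=9
  Office: ids {1, 2, 6, 8, 12} → COUNT(*)=5, MIN(stock)=2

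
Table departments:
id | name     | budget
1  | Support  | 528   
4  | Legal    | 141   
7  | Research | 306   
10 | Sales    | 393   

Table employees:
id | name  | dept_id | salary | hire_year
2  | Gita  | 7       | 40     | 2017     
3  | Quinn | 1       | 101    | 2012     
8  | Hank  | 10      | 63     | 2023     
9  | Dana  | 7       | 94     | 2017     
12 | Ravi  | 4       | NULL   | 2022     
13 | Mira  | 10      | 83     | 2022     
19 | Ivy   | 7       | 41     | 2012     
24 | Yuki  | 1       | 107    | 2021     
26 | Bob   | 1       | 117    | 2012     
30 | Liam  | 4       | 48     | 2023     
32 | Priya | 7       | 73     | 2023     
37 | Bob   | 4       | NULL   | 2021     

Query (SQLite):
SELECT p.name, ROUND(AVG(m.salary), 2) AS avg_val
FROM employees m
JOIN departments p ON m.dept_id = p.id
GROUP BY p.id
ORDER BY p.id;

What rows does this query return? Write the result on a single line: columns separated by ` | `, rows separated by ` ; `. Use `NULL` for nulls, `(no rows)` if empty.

Join each employees row to its departments via dept_id.
Group joined rows by departments.id; compute ROUND(AVG(m.salary), 2) per group.
  1: ids {3, 24, 26} → ROUND(AVG(m.salary), 2)=108.33
  4: ids {12, 30, 37} → ROUND(AVG(m.salary), 2)=48
  7: ids {2, 9, 19, 32} → ROUND(AVG(m.salary), 2)=62
  10: ids {8, 13} → ROUND(AVG(m.salary), 2)=73

Support | 108.33 ; Legal | 48 ; Research | 62 ; Sales | 73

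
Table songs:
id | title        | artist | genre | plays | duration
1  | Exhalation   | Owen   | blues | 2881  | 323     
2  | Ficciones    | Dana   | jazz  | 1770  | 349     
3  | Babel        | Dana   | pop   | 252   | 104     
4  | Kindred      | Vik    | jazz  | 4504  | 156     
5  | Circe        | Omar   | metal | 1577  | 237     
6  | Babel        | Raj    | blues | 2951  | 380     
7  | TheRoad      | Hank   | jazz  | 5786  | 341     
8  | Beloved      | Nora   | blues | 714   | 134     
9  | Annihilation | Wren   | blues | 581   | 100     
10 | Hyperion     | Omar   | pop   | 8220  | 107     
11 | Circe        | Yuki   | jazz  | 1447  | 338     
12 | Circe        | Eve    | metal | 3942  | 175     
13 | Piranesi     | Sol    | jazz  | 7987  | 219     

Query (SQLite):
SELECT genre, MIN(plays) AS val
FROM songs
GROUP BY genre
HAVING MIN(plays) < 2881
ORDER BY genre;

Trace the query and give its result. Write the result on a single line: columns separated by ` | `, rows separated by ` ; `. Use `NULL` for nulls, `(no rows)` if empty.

blues | 581 ; jazz | 1447 ; metal | 1577 ; pop | 252

Partition songs by genre; compute MIN(plays) within each group.
HAVING: keep groups where MIN(plays) < 2881.
  blues: ids {1, 6, 8, 9} → MIN(plays)=581
  jazz: ids {2, 4, 7, 11, 13} → MIN(plays)=1447
  metal: ids {5, 12} → MIN(plays)=1577
  pop: ids {3, 10} → MIN(plays)=252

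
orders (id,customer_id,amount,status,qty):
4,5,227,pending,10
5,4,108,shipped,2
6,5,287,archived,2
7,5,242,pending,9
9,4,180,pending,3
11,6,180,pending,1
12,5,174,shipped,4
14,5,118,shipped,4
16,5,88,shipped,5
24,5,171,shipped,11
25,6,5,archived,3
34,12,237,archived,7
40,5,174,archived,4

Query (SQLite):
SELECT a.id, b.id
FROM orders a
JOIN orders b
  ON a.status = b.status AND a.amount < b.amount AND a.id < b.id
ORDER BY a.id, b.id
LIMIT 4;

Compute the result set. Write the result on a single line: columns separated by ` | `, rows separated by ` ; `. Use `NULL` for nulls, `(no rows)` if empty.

Pairs (a,b) with same status, a.amount < b.amount, a.id < b.id.
status groups: archived:{6,25,34,40} pending:{4,7,9,11} shipped:{5,12,14,16,24}
Ordered by (a.id, b.id); first 4.

4 | 7 ; 5 | 12 ; 5 | 14 ; 5 | 24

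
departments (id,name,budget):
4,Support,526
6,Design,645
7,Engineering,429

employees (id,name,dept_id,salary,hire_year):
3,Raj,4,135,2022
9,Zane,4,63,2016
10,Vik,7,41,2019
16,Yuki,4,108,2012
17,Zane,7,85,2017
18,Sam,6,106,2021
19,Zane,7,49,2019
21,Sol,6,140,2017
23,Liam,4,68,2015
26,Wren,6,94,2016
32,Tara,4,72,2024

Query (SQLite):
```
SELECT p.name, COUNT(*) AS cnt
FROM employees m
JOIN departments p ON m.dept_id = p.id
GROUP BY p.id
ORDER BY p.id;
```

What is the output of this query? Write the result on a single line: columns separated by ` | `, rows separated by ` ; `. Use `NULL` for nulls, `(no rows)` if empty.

Support | 5 ; Design | 3 ; Engineering | 3

Join each employees row to its departments via dept_id.
Group joined rows by departments.id; compute COUNT(*) per group.
  4: ids {3, 9, 16, 23, 32} → COUNT(*)=5
  6: ids {18, 21, 26} → COUNT(*)=3
  7: ids {10, 17, 19} → COUNT(*)=3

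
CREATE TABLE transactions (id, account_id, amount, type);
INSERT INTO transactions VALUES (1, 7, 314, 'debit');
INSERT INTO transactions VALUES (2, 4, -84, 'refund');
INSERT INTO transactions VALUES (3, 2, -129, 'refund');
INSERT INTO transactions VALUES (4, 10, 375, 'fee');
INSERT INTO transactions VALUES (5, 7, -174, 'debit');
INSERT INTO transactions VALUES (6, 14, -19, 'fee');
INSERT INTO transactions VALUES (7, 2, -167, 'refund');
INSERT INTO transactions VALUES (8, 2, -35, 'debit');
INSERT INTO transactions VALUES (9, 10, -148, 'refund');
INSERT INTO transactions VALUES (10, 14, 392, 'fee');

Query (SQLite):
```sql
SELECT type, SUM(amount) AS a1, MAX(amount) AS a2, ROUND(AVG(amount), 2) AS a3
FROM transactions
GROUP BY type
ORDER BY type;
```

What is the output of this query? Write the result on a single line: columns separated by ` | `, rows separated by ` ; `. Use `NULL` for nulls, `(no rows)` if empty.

debit | 105 | 314 | 35 ; fee | 748 | 392 | 249.33 ; refund | -528 | -84 | -132

Group transactions by type.
Per group compute: SUM(amount), MAX(amount), ROUND(AVG(amount), 2).
  debit: ids {1, 5, 8} → SUM(amount)=105, MAX(amount)=314, ROUND(AVG(amount), 2)=35
  fee: ids {4, 6, 10} → SUM(amount)=748, MAX(amount)=392, ROUND(AVG(amount), 2)=249.33
  refund: ids {2, 3, 7, 9} → SUM(amount)=-528, MAX(amount)=-84, ROUND(AVG(amount), 2)=-132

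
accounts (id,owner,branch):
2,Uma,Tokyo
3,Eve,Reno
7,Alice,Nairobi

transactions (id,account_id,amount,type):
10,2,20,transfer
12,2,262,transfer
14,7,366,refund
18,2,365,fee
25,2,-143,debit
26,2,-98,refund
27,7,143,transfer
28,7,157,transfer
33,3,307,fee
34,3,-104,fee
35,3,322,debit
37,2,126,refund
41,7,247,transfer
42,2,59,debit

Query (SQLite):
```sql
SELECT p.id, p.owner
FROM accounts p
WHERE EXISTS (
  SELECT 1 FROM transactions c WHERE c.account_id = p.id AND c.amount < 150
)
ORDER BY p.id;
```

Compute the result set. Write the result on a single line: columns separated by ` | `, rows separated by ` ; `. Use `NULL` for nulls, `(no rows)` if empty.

2 | Uma ; 3 | Eve ; 7 | Alice

For each accounts row, check whether any transactions with matching account_id has amount < 150.
Keep rows where that is true.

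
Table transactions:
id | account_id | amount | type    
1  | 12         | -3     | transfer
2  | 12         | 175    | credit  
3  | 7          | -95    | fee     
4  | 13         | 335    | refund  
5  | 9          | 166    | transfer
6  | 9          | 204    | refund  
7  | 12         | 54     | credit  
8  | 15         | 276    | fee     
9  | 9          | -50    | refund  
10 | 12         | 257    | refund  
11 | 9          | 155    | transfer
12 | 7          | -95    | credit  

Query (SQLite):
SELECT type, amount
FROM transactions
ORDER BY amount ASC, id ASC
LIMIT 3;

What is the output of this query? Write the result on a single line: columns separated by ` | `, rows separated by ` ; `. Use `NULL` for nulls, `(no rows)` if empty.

fee | -95 ; credit | -95 ; refund | -50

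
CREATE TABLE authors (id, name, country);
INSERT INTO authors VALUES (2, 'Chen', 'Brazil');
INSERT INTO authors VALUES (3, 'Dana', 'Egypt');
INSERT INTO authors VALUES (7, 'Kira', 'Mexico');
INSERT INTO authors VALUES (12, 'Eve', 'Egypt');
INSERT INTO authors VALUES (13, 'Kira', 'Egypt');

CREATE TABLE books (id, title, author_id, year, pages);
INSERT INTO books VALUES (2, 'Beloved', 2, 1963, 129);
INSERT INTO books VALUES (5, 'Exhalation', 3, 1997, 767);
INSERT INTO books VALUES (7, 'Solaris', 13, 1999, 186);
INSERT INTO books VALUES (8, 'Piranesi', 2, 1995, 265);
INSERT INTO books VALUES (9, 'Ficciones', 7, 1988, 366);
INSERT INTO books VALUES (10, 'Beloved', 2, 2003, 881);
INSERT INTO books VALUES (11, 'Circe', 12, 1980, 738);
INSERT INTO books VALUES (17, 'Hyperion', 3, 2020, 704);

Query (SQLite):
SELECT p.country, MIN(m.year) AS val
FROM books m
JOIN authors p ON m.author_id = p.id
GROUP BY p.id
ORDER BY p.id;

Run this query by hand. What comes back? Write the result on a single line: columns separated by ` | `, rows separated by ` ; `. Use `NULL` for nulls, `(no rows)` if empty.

Brazil | 1963 ; Egypt | 1997 ; Mexico | 1988 ; Egypt | 1980 ; Egypt | 1999

Join each books row to its authors via author_id.
Group joined rows by authors.id; compute MIN(m.year) per group.
  2: ids {2, 8, 10} → MIN(m.year)=1963
  3: ids {5, 17} → MIN(m.year)=1997
  7: ids {9} → MIN(m.year)=1988
  12: ids {11} → MIN(m.year)=1980
  13: ids {7} → MIN(m.year)=1999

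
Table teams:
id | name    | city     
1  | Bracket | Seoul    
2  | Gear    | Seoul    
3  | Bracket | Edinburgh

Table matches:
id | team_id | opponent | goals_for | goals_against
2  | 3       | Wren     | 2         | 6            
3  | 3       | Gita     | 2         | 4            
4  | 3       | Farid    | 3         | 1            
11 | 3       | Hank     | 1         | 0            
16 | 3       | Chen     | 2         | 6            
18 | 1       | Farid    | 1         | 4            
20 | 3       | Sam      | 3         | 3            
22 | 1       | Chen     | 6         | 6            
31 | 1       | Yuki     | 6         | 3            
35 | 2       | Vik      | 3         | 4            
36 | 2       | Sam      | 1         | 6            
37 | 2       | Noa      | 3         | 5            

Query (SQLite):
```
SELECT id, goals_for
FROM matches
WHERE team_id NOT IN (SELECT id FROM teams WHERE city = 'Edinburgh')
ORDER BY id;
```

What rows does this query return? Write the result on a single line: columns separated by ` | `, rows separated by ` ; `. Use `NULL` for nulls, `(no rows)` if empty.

18 | 1 ; 22 | 6 ; 31 | 6 ; 35 | 3 ; 36 | 1 ; 37 | 3

Inner query: teams.id where city = 'Edinburgh'.
Outer: keep matches rows whose team_id is not in that set.
Inner query → {3}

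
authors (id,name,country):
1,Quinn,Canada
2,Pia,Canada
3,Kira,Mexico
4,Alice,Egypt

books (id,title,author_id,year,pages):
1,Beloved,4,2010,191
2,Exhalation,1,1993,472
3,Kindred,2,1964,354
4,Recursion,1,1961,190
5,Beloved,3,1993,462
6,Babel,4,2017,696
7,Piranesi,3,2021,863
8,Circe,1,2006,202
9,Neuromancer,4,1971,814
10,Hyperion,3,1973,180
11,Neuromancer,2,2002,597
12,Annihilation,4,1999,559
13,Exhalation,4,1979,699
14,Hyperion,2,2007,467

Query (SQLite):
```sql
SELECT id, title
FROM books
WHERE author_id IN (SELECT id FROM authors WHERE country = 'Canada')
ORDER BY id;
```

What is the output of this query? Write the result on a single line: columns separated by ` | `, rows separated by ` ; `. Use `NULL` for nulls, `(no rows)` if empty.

2 | Exhalation ; 3 | Kindred ; 4 | Recursion ; 8 | Circe ; 11 | Neuromancer ; 14 | Hyperion

Inner query: authors.id where country = 'Canada'.
Outer: keep books rows whose author_id is in that set.
Inner query → {1, 2}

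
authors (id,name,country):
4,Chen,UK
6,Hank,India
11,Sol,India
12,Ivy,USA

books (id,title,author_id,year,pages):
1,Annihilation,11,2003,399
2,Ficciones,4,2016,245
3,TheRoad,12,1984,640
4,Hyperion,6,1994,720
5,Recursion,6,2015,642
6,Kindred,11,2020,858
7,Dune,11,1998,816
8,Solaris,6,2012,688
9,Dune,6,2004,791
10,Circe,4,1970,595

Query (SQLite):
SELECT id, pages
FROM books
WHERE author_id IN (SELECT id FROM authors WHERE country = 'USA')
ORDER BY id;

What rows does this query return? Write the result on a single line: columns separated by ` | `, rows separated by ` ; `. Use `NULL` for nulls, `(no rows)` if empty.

Inner query: authors.id where country = 'USA'.
Outer: keep books rows whose author_id is in that set.
Inner query → {12}

3 | 640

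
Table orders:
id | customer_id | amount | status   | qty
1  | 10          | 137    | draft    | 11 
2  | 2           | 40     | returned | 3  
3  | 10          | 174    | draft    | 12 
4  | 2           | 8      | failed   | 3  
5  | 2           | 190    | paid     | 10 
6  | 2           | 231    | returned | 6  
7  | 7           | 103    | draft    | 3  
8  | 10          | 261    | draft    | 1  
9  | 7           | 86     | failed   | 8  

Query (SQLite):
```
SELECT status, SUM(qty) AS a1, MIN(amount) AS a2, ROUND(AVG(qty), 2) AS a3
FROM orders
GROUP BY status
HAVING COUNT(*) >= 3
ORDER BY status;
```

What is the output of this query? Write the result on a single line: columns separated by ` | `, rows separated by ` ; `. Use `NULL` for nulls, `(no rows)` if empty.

Group orders by status.
Per group compute: SUM(qty), MIN(amount), ROUND(AVG(qty), 2).
HAVING: drop groups with fewer than 3 rows.
  draft: ids {1, 3, 7, 8} → SUM(qty)=27, MIN(amount)=103, ROUND(AVG(qty), 2)=6.75
  failed: ids {4, 9} → SUM(qty)=11, MIN(amount)=8, ROUND(AVG(qty), 2)=5.5
  paid: ids {5} → SUM(qty)=10, MIN(amount)=190, ROUND(AVG(qty), 2)=10
  returned: ids {2, 6} → SUM(qty)=9, MIN(amount)=40, ROUND(AVG(qty), 2)=4.5

draft | 27 | 103 | 6.75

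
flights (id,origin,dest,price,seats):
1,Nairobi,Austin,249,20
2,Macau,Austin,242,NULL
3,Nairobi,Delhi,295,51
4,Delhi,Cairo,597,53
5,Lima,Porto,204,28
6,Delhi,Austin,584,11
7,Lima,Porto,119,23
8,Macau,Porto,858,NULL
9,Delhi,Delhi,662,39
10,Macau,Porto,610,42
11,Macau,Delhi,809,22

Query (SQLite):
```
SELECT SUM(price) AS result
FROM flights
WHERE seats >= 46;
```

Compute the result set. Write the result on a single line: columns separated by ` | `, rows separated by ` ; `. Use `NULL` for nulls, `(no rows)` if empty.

892

Rows where seats >= 46 → price values: [295, 597].
SUM of non-NULL values = 892.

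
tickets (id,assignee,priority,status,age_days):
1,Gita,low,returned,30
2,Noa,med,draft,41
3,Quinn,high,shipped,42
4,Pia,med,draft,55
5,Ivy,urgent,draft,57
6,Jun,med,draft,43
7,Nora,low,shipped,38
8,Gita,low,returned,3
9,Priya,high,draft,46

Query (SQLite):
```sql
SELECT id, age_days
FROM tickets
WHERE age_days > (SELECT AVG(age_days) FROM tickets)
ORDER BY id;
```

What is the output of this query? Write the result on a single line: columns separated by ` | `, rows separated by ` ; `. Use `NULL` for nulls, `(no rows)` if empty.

2 | 41 ; 3 | 42 ; 4 | 55 ; 5 | 57 ; 6 | 43 ; 9 | 46

Scalar subquery: AVG(age_days) over all tickets rows = 39.444444 (≈; comparison uses full precision).
Keep rows where age_days > that value.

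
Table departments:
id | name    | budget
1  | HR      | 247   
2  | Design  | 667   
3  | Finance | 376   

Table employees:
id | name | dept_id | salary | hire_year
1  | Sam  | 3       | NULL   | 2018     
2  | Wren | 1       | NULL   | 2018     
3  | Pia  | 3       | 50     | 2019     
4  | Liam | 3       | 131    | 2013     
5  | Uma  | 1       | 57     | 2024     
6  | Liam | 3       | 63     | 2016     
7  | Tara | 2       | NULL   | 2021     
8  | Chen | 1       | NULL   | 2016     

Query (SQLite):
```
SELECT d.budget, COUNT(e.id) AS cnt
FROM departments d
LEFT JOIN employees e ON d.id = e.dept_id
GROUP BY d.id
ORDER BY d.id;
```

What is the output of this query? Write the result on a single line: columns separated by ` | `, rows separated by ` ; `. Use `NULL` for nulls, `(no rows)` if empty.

LEFT JOIN keeps every departments row; unmatched ones get NULL for employees columns.
Group by departments.id and compute COUNT(e.id). COUNT(col) of an all-NULL group is 0.
  1: ids {2, 5, 8} → COUNT(e.id)=3
  2: ids {7} → COUNT(e.id)=1
  3: ids {1, 3, 4, 6} → COUNT(e.id)=4

247 | 3 ; 667 | 1 ; 376 | 4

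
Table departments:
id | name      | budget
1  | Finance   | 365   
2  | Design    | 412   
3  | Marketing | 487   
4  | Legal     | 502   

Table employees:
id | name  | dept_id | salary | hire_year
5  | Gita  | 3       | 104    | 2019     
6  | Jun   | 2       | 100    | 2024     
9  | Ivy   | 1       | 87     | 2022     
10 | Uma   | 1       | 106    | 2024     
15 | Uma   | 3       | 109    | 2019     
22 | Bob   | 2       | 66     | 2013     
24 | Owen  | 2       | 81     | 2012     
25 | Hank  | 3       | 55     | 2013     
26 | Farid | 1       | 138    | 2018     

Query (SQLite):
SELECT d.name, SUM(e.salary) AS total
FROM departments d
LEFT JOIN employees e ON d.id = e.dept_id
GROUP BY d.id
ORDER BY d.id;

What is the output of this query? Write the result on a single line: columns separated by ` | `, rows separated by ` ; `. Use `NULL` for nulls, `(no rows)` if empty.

LEFT JOIN keeps every departments row; unmatched ones get NULL for employees columns.
Group by departments.id and compute SUM(e.salary). SUM over an all-NULL group is NULL.
  1: ids {9, 10, 26} → SUM(e.salary)=331
  2: ids {6, 22, 24} → SUM(e.salary)=247
  3: ids {5, 15, 25} → SUM(e.salary)=268
  4: ids {—} → SUM(e.salary)=NULL

Finance | 331 ; Design | 247 ; Marketing | 268 ; Legal | NULL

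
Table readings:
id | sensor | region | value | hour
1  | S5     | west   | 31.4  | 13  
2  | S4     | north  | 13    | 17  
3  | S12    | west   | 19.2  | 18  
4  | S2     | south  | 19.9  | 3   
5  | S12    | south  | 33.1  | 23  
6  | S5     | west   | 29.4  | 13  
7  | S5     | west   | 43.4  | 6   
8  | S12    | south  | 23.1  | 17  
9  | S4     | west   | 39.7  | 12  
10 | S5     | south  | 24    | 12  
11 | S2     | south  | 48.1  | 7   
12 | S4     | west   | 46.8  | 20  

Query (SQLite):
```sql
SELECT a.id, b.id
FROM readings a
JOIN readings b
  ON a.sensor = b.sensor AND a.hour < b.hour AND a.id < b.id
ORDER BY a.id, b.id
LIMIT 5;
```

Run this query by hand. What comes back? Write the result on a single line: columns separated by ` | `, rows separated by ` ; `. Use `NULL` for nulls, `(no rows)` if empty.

Pairs (a,b) with same sensor, a.hour < b.hour, a.id < b.id.
sensor groups: S12:{3,5,8} S2:{4,11} S4:{2,9,12} S5:{1,6,7,10}
Ordered by (a.id, b.id); first 5.

2 | 12 ; 3 | 5 ; 4 | 11 ; 7 | 10 ; 9 | 12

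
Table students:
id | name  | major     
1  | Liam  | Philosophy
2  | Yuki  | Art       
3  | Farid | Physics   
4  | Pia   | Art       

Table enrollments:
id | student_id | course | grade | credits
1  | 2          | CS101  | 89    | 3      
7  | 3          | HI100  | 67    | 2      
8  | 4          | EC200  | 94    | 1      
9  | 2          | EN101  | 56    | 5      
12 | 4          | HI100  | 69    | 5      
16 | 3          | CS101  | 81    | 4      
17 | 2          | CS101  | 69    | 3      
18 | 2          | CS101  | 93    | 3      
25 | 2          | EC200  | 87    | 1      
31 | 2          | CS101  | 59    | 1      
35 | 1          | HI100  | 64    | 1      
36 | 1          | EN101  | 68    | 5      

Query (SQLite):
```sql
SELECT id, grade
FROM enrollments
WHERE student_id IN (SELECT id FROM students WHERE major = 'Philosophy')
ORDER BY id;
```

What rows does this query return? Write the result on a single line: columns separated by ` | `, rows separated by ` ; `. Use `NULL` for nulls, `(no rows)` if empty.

35 | 64 ; 36 | 68

Inner query: students.id where major = 'Philosophy'.
Outer: keep enrollments rows whose student_id is in that set.
Inner query → {1}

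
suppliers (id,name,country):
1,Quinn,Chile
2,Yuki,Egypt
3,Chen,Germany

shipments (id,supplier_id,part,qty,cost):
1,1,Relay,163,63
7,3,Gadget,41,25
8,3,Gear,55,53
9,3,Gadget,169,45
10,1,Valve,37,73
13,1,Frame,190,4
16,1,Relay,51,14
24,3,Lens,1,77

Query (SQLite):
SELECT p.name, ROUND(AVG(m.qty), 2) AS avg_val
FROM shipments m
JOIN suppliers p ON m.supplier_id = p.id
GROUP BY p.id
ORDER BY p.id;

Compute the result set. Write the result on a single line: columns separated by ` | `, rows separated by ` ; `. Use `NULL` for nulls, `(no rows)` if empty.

Quinn | 110.25 ; Chen | 66.5

Join each shipments row to its suppliers via supplier_id.
Group joined rows by suppliers.id; compute ROUND(AVG(m.qty), 2) per group.
  1: ids {1, 10, 13, 16} → ROUND(AVG(m.qty), 2)=110.25
  3: ids {7, 8, 9, 24} → ROUND(AVG(m.qty), 2)=66.5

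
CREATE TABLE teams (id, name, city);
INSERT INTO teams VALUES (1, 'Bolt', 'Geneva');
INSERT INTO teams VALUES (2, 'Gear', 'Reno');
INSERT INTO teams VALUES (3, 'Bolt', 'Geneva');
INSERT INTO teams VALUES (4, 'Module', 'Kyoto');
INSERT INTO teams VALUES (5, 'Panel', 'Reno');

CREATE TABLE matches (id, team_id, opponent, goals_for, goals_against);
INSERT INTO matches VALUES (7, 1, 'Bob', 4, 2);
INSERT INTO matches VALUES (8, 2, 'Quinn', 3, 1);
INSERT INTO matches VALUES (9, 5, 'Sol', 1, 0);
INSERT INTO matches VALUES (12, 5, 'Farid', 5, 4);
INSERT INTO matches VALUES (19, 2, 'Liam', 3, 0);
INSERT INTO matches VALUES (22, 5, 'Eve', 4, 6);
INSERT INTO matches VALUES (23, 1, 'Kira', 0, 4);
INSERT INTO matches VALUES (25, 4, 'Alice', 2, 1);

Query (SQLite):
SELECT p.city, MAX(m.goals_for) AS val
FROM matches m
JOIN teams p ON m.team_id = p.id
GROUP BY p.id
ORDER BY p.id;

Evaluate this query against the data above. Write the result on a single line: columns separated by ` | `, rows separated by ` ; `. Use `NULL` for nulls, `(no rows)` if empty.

Join each matches row to its teams via team_id.
Group joined rows by teams.id; compute MAX(m.goals_for) per group.
  1: ids {7, 23} → MAX(m.goals_for)=4
  2: ids {8, 19} → MAX(m.goals_for)=3
  4: ids {25} → MAX(m.goals_for)=2
  5: ids {9, 12, 22} → MAX(m.goals_for)=5

Geneva | 4 ; Reno | 3 ; Kyoto | 2 ; Reno | 5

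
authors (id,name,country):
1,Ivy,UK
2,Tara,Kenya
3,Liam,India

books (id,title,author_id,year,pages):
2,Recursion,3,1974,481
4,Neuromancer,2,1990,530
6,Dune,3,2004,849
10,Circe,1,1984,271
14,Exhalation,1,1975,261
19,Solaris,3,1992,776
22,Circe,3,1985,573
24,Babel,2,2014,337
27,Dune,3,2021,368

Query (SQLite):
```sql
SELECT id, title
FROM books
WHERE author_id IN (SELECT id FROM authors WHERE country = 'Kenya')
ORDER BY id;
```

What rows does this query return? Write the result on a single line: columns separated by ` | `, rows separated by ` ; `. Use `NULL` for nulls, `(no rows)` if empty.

Inner query: authors.id where country = 'Kenya'.
Outer: keep books rows whose author_id is in that set.
Inner query → {2}

4 | Neuromancer ; 24 | Babel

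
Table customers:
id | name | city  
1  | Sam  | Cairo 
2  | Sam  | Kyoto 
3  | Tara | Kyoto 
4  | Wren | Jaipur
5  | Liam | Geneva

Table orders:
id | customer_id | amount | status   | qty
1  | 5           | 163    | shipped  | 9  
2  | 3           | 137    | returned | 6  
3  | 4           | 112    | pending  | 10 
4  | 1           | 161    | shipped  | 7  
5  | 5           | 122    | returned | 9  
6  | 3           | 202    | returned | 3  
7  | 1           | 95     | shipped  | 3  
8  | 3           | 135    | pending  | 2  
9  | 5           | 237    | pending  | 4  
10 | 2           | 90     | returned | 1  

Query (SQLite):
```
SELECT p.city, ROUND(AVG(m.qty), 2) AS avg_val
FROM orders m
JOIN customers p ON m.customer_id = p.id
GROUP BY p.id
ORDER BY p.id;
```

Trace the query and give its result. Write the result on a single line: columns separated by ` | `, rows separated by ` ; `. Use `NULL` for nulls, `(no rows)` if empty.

Cairo | 5 ; Kyoto | 1 ; Kyoto | 3.67 ; Jaipur | 10 ; Geneva | 7.33

Join each orders row to its customers via customer_id.
Group joined rows by customers.id; compute ROUND(AVG(m.qty), 2) per group.
  1: ids {4, 7} → ROUND(AVG(m.qty), 2)=5
  2: ids {10} → ROUND(AVG(m.qty), 2)=1
  3: ids {2, 6, 8} → ROUND(AVG(m.qty), 2)=3.67
  4: ids {3} → ROUND(AVG(m.qty), 2)=10
  5: ids {1, 5, 9} → ROUND(AVG(m.qty), 2)=7.33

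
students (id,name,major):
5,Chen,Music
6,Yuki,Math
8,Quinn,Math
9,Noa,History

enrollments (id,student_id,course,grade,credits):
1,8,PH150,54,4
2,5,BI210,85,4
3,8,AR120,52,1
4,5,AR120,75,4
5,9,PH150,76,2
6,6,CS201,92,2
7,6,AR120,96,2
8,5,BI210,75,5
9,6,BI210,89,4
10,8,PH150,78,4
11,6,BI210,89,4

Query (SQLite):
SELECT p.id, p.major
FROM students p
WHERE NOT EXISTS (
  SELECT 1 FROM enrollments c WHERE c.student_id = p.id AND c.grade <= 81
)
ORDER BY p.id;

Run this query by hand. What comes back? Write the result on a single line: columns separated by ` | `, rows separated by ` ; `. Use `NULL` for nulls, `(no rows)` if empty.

For each students row, check whether any enrollments with matching student_id has grade <= 81.
Keep rows where that is false.

6 | Math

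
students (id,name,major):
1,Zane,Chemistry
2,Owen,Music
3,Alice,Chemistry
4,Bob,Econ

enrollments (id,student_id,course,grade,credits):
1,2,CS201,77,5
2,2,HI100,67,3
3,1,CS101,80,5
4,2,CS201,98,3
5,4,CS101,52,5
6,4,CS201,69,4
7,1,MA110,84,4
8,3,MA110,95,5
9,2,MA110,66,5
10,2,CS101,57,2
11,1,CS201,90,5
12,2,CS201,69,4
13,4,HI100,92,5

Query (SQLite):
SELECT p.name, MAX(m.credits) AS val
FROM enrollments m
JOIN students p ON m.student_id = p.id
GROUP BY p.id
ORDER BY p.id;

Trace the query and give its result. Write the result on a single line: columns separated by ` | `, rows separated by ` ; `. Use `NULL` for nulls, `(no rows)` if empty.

Join each enrollments row to its students via student_id.
Group joined rows by students.id; compute MAX(m.credits) per group.
  1: ids {3, 7, 11} → MAX(m.credits)=5
  2: ids {1, 2, 4, 9, 10, 12} → MAX(m.credits)=5
  3: ids {8} → MAX(m.credits)=5
  4: ids {5, 6, 13} → MAX(m.credits)=5

Zane | 5 ; Owen | 5 ; Alice | 5 ; Bob | 5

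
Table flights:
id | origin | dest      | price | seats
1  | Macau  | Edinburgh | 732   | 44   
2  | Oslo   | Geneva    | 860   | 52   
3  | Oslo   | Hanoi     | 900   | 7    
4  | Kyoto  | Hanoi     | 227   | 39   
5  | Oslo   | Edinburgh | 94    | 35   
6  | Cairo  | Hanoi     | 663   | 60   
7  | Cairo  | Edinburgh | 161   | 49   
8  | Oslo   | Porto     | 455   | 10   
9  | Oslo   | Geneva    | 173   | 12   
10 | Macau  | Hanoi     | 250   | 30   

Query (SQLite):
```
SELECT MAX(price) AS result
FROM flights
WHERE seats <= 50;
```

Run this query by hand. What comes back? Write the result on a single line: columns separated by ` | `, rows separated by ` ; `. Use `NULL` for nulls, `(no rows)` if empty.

Rows where seats <= 50 → price values: [732, 900, 227, 94, 161, 455, 173, 250].
MAX of non-NULL values = 900.

900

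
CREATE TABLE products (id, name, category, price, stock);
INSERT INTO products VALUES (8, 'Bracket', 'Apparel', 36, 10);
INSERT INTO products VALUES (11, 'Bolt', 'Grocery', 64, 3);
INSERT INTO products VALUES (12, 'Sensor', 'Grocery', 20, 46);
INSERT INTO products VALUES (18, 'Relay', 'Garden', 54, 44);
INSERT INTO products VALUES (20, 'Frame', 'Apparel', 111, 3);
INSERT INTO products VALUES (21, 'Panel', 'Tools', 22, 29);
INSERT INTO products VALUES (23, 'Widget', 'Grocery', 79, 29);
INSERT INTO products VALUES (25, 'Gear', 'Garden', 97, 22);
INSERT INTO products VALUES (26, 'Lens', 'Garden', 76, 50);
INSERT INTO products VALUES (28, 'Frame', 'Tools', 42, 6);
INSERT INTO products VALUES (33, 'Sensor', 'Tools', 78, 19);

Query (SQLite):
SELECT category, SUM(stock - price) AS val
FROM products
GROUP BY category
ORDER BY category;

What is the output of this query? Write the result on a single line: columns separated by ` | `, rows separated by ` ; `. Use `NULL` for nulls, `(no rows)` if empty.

Apparel | -134 ; Garden | -111 ; Grocery | -85 ; Tools | -88

For each row compute stock - price.
Group by category; take SUM of the expression per group.
  Apparel: ids {8, 20} → SUM(stock - price)=-134
  Garden: ids {18, 25, 26} → SUM(stock - price)=-111
  Grocery: ids {11, 12, 23} → SUM(stock - price)=-85
  Tools: ids {21, 28, 33} → SUM(stock - price)=-88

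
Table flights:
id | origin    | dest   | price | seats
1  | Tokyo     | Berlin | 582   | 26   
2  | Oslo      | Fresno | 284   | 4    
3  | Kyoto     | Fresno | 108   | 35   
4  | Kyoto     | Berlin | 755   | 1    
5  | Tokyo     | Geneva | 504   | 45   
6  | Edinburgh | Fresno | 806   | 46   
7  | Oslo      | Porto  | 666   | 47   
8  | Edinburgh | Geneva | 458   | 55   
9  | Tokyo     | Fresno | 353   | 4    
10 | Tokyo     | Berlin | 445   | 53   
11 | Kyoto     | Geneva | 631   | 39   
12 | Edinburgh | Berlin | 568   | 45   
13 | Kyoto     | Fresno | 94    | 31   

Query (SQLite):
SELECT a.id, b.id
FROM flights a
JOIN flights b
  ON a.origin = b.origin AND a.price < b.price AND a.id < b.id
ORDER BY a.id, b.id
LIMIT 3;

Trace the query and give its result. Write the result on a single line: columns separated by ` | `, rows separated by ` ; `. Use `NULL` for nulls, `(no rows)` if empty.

Pairs (a,b) with same origin, a.price < b.price, a.id < b.id.
origin groups: Edinburgh:{6,8,12} Kyoto:{3,4,11,13} Oslo:{2,7} Tokyo:{1,5,9,10}
Ordered by (a.id, b.id); first 3.

2 | 7 ; 3 | 4 ; 3 | 11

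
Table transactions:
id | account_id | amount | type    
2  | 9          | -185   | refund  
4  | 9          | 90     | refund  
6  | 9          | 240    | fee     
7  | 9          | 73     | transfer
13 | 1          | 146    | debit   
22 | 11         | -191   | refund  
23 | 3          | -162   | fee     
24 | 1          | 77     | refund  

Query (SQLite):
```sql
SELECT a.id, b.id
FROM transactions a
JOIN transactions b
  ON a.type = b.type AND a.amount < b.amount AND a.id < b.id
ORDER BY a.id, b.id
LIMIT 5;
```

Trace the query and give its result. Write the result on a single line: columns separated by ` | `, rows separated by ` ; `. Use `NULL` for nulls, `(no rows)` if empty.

Pairs (a,b) with same type, a.amount < b.amount, a.id < b.id.
type groups: debit:{13} fee:{6,23} refund:{2,4,22,24} transfer:{7}
Ordered by (a.id, b.id); first 5.

2 | 4 ; 2 | 24 ; 22 | 24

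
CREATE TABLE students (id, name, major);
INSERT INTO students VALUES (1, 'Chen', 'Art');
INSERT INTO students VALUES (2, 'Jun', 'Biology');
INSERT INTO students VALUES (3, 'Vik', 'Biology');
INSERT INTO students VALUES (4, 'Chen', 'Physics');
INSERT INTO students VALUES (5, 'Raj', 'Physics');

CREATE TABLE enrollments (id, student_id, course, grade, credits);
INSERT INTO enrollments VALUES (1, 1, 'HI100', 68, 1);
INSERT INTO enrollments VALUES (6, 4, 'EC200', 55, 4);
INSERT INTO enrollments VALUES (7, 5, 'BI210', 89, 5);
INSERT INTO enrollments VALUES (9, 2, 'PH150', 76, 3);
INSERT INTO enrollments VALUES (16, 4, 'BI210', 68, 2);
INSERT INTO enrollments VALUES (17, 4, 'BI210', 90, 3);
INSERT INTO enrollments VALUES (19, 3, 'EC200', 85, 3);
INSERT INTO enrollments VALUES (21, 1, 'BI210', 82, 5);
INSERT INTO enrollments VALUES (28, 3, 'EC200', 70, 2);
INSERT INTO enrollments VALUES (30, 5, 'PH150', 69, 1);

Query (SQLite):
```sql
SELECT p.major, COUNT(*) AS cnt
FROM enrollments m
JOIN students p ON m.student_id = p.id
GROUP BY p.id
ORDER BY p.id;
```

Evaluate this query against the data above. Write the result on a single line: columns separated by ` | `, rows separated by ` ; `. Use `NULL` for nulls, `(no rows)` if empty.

Join each enrollments row to its students via student_id.
Group joined rows by students.id; compute COUNT(*) per group.
  1: ids {1, 21} → COUNT(*)=2
  2: ids {9} → COUNT(*)=1
  3: ids {19, 28} → COUNT(*)=2
  4: ids {6, 16, 17} → COUNT(*)=3
  5: ids {7, 30} → COUNT(*)=2

Art | 2 ; Biology | 1 ; Biology | 2 ; Physics | 3 ; Physics | 2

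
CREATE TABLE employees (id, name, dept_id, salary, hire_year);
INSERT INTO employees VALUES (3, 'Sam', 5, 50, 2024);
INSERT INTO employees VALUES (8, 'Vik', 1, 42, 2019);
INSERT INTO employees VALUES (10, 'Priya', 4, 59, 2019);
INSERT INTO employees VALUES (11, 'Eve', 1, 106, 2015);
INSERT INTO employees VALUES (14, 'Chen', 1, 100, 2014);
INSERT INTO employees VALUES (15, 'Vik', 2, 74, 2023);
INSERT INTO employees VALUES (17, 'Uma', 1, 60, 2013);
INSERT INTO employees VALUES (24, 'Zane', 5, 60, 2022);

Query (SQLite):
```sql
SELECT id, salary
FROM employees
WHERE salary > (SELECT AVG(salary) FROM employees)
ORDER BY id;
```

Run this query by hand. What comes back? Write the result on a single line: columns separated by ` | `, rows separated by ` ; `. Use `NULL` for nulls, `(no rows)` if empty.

11 | 106 ; 14 | 100 ; 15 | 74

Scalar subquery: AVG(salary) over all employees rows = 68.875.
Keep rows where salary > that value.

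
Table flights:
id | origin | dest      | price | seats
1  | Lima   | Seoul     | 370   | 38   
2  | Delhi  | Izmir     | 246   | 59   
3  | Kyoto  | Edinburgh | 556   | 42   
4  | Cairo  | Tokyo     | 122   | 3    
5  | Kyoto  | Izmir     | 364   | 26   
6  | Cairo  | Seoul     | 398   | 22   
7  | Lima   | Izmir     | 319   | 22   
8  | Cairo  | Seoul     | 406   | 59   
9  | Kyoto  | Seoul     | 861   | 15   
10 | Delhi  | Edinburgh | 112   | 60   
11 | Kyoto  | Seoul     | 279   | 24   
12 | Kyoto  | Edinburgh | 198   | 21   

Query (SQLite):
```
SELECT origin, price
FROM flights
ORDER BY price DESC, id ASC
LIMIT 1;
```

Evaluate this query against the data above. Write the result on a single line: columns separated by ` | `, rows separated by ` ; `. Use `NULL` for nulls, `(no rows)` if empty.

Kyoto | 861

Sort by price desc, tiebreak id asc: (861, id=9), (556, id=3), (406, id=8), (398, id=6) …. Take first 1.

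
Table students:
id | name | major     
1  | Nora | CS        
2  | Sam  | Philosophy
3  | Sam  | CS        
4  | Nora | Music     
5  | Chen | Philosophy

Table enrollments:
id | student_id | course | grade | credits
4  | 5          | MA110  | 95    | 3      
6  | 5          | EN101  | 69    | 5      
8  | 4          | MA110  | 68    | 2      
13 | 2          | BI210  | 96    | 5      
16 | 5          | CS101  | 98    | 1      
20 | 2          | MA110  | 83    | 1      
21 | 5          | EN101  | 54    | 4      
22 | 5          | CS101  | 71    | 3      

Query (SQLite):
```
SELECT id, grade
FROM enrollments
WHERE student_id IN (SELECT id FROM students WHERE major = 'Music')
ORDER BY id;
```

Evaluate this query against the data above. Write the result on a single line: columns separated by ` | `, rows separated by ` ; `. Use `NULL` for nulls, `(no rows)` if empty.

8 | 68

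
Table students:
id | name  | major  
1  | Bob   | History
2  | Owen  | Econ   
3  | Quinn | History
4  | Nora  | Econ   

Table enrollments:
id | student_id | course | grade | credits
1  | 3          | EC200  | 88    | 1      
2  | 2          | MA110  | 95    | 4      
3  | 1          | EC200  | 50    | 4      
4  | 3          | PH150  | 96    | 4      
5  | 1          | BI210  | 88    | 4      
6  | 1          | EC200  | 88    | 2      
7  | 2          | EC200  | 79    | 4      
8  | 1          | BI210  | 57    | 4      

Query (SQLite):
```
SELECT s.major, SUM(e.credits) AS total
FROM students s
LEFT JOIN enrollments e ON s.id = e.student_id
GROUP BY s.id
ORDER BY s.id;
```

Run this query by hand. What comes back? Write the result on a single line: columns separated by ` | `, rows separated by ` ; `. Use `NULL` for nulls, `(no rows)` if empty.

LEFT JOIN keeps every students row; unmatched ones get NULL for enrollments columns.
Group by students.id and compute SUM(e.credits). SUM over an all-NULL group is NULL.
  1: ids {3, 5, 6, 8} → SUM(e.credits)=14
  2: ids {2, 7} → SUM(e.credits)=8
  3: ids {1, 4} → SUM(e.credits)=5
  4: ids {—} → SUM(e.credits)=NULL

History | 14 ; Econ | 8 ; History | 5 ; Econ | NULL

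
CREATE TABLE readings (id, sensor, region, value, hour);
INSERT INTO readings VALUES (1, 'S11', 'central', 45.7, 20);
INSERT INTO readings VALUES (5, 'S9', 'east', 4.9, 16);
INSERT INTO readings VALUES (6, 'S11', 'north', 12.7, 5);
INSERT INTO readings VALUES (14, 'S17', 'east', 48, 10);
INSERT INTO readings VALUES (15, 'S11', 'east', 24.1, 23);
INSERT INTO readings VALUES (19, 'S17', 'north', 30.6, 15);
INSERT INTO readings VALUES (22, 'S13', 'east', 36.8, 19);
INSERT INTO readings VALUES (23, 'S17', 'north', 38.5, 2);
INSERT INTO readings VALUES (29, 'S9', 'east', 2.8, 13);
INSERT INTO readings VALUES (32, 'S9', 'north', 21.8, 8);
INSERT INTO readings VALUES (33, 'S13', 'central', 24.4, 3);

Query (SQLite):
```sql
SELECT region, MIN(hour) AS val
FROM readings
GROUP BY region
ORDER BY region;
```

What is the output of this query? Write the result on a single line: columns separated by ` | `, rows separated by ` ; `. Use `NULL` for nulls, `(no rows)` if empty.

central | 3 ; east | 10 ; north | 2

Partition readings by region; compute MIN(hour) within each group.
  central: ids {1, 33} → MIN(hour)=3
  east: ids {5, 14, 15, 22, 29} → MIN(hour)=10
  north: ids {6, 19, 23, 32} → MIN(hour)=2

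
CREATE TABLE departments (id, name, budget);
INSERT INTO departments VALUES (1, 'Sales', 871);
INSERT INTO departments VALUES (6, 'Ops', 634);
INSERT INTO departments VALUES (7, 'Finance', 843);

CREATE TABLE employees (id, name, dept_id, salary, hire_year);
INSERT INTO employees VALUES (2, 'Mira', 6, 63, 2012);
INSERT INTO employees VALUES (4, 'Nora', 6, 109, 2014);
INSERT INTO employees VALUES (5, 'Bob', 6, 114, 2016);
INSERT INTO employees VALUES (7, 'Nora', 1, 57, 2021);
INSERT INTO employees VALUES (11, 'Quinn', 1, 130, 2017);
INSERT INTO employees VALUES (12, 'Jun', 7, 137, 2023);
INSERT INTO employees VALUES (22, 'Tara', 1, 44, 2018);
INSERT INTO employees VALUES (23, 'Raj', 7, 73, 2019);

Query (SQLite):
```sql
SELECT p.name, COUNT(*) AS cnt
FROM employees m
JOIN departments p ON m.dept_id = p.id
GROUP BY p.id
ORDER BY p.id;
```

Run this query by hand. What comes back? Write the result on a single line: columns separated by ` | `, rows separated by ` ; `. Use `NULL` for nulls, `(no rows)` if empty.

Join each employees row to its departments via dept_id.
Group joined rows by departments.id; compute COUNT(*) per group.
  1: ids {7, 11, 22} → COUNT(*)=3
  6: ids {2, 4, 5} → COUNT(*)=3
  7: ids {12, 23} → COUNT(*)=2

Sales | 3 ; Ops | 3 ; Finance | 2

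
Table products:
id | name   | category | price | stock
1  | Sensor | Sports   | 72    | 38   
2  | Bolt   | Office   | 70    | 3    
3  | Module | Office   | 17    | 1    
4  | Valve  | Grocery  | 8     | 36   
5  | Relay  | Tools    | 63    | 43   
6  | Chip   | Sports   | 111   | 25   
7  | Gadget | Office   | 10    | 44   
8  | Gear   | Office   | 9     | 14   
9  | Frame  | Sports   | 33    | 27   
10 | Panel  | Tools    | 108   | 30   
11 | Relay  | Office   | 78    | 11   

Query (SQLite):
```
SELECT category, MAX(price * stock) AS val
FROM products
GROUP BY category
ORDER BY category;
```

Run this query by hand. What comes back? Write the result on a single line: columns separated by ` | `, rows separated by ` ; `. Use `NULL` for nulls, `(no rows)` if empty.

Grocery | 288 ; Office | 858 ; Sports | 2775 ; Tools | 3240

For each row compute price * stock.
Group by category; take MAX of the expression per group.
  Grocery: ids {4} → MAX(price * stock)=288
  Office: ids {2, 3, 7, 8, 11} → MAX(price * stock)=858
  Sports: ids {1, 6, 9} → MAX(price * stock)=2775
  Tools: ids {5, 10} → MAX(price * stock)=3240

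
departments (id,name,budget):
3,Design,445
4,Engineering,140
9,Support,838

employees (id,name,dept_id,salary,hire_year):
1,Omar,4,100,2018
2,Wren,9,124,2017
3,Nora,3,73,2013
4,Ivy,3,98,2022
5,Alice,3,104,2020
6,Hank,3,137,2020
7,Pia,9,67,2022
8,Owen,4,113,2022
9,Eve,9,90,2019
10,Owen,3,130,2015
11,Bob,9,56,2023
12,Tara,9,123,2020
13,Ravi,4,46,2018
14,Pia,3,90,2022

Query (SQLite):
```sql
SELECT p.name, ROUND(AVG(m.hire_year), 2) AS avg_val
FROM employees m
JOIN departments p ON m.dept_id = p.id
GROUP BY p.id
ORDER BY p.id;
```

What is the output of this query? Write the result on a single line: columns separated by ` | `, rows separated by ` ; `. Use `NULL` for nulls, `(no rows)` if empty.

Design | 2018.67 ; Engineering | 2019.33 ; Support | 2020.2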